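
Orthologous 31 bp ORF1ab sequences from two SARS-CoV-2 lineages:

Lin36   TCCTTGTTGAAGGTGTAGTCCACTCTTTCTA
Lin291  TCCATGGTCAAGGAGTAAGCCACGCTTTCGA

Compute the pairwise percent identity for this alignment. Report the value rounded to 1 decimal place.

Differing sites — 4:T/A; 7:T/G; 9:G/C; 14:T/A; 18:G/A; 19:T/G; 24:T/G; 30:T/G.
23 of the 31 sites match, so the percent identity is 23/31 × 100 = 74.2%.

74.2%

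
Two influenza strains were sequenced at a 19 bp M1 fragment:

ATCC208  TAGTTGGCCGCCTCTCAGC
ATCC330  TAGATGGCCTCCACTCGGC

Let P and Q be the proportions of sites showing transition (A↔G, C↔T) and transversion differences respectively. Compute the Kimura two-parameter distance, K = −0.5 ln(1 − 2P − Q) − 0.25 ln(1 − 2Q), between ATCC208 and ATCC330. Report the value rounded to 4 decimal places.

0.2476

Mismatches occur at site 4 (T→A, transversion), site 10 (G→T, transversion), site 13 (T→A, transversion), site 17 (A→G, transition).
Of the 4 differences, 1 transition and 3 transversions over 19 sites: P = 1/19 = 0.052632, Q = 3/19 = 0.157895.
d = −0.5·ln(0.736841) − 0.25·ln(0.684210) = −0.5·(-0.305383) − 0.25·(-0.379490) = 0.2476.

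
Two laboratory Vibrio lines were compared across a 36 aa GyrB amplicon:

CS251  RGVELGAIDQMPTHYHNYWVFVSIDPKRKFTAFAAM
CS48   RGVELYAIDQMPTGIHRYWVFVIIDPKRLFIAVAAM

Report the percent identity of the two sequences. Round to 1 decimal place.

77.8%

Mismatches occur at site 6 (G/Y), site 14 (H/G), site 15 (Y/I), site 17 (N/R), site 23 (S/I), site 29 (K/L), site 31 (T/I), site 33 (F/V).
28 of the 36 sites match, so the percent identity is 28/36 × 100 = 77.8%.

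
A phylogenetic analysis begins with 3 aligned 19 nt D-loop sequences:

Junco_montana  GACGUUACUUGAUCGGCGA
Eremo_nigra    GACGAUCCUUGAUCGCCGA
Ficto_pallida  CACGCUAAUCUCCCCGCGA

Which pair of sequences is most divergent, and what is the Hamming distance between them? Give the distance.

10

Pairwise Hamming distances:
  Junco_montana vs Eremo_nigra: 3
  Junco_montana vs Ficto_pallida: 8
  Eremo_nigra vs Ficto_pallida: 10
The largest is 10, between Eremo_nigra and Ficto_pallida.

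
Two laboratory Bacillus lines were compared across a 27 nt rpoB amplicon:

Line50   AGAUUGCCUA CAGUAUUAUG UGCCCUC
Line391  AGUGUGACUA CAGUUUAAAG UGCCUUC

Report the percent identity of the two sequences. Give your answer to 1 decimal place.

Mismatches occur at site 3 (A/U), site 4 (U/G), site 7 (C/A), site 15 (A/U), site 17 (U/A), site 19 (U/A), site 25 (C/U).
20 of the 27 sites match, so the percent identity is 20/27 × 100 = 74.1%.

74.1%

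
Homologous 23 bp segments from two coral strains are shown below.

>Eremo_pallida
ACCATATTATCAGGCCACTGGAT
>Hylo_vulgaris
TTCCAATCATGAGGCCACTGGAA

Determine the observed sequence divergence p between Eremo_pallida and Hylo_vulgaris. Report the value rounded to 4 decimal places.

Mismatches occur at site 1 (A/T), site 2 (C/T), site 4 (A/C), site 5 (T/A), site 8 (T/C), site 11 (C/G), site 23 (T/A).
There are 7 differences over 23 sites, so p = 7/23 = 0.3043.

0.3043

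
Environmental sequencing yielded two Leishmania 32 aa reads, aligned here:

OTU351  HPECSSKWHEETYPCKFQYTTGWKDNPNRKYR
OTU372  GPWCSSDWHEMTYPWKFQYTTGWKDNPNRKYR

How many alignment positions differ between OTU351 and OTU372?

The sequences differ at positions 1 (H/G), 3 (E/W), 7 (K/D), 11 (E/M), 15 (C/W).
That gives 5 mismatches out of 32 aligned sites, so the Hamming distance is 5.

5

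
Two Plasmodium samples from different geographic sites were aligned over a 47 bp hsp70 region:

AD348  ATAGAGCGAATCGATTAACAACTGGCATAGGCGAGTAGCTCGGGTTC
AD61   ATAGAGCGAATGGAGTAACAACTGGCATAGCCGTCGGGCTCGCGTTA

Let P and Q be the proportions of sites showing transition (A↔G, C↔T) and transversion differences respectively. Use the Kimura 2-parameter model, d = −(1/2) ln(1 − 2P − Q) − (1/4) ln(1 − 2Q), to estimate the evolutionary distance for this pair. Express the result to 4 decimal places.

Differing sites — 12:C/G (Tv); 15:T/G (Tv); 31:G/C (Tv); 34:A/T (Tv); 35:G/C (Tv); 36:T/G (Tv); 37:A/G (Ti); 43:G/C (Tv); 47:C/A (Tv).
Of the 9 differences, 1 transition and 8 transversions over 47 sites: P = 1/47 = 0.021277, Q = 8/47 = 0.170213.
d = −0.5·ln(0.787233) − 0.25·ln(0.659574) = −0.5·(-0.239231) − 0.25·(-0.416161) = 0.2237.

0.2237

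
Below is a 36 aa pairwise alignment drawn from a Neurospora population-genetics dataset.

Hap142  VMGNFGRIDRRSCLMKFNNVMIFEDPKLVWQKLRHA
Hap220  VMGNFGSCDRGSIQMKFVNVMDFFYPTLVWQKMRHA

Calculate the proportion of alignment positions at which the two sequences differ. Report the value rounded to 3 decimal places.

0.306

Differing sites — 7:R/S; 8:I/C; 11:R/G; 13:C/I; 14:L/Q; 18:N/V; 22:I/D; 24:E/F; 25:D/Y; 27:K/T; 33:L/M.
There are 11 differences over 36 sites, so p = 11/36 = 0.306.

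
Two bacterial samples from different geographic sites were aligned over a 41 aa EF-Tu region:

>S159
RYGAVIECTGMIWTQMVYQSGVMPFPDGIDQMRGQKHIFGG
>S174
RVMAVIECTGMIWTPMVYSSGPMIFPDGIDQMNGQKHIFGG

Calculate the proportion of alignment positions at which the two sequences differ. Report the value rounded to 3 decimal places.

0.171

Differing sites — 2:Y/V; 3:G/M; 15:Q/P; 19:Q/S; 22:V/P; 24:P/I; 33:R/N.
There are 7 differences over 41 sites, so p = 7/41 = 0.171.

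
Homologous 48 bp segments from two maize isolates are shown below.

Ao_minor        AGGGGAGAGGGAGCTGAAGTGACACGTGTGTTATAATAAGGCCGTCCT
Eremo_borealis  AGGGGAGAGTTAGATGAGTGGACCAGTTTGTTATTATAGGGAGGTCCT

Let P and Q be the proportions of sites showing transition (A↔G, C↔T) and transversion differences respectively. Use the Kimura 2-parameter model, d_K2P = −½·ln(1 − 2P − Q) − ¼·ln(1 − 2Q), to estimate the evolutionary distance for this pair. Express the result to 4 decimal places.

0.3406

The sequences differ at positions 10 (G/T, transversion), 11 (G/T, transversion), 14 (C/A, transversion), 18 (A/G, transition), 19 (G/T, transversion), 20 (T/G, transversion), 24 (A/C, transversion), 25 (C/A, transversion), 28 (G/T, transversion), 35 (A/T, transversion), 39 (A/G, transition), 42 (C/A, transversion), 43 (C/G, transversion).
Of the 13 differences, 2 transitions and 11 transversions over 48 sites: P = 2/48 = 0.041667, Q = 11/48 = 0.229167.
d = −0.5·ln(0.687499) − 0.25·ln(0.541666) = −0.5·(-0.374695) − 0.25·(-0.613106) = 0.3406.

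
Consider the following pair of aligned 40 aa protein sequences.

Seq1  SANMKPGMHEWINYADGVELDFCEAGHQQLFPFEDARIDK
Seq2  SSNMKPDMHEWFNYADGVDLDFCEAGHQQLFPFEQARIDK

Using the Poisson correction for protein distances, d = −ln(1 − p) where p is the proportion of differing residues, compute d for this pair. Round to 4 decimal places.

Mismatches occur at site 2 (A↔S), site 7 (G↔D), site 12 (I↔F), site 19 (E↔D), site 35 (D↔Q).
p = 5/40 = 0.125000.
d = −ln(1 − 0.125000) = −ln(0.875000) = 0.1335.

0.1335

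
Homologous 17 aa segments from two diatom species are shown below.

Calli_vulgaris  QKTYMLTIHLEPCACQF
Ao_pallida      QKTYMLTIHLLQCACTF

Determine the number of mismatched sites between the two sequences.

3

The sequences differ at positions 11 (E/L), 12 (P/Q), 16 (Q/T).
That gives 3 mismatches out of 17 aligned sites, so the Hamming distance is 3.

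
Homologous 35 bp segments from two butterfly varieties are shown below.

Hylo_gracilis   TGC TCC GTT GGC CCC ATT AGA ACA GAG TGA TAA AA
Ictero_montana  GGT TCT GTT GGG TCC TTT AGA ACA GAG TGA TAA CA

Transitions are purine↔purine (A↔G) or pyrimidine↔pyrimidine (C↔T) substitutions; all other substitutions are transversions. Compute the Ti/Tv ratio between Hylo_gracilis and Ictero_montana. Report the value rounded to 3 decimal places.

0.750

Differing sites — 1:T/G (Tv); 3:C/T (Ti); 6:C/T (Ti); 12:C/G (Tv); 13:C/T (Ti); 16:A/T (Tv); 34:A/C (Tv).
Of the 7 differences, 3 transitions and 4 transversions, so Ti/Tv = 3/4 = 0.750.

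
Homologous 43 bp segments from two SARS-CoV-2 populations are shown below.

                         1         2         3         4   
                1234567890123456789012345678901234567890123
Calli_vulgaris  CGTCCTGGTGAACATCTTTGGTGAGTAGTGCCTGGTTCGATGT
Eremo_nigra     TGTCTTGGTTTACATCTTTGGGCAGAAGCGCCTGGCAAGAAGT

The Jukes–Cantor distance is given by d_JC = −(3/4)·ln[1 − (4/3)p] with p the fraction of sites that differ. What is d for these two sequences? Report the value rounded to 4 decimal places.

The sequences differ at positions 1 (C/T), 5 (C/T), 10 (G/T), 11 (A/T), 22 (T/G), 23 (G/C), 26 (T/A), 29 (T/C), 36 (T/C), 37 (T/A), 38 (C/A), 41 (T/A).
p = 12/43 = 0.279070.
d = −0.75 · ln(1 − (4/3)·0.279070) = −0.75 · ln(0.627907) = −0.75 · (-0.465363) = 0.3490.

0.3490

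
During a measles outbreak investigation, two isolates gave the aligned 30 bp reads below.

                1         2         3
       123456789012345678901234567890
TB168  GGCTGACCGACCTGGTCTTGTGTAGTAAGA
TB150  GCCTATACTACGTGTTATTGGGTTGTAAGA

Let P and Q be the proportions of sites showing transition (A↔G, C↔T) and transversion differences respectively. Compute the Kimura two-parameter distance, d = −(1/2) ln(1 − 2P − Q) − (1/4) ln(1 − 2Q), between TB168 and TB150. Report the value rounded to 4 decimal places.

Differing sites — 2:G/C (Tv); 5:G/A (Ti); 6:A/T (Tv); 7:C/A (Tv); 9:G/T (Tv); 12:C/G (Tv); 15:G/T (Tv); 17:C/A (Tv); 21:T/G (Tv); 24:A/T (Tv).
Of the 10 differences, 1 transition and 9 transversions over 30 sites: P = 1/30 = 0.033333, Q = 9/30 = 0.300000.
d = −0.5·ln(0.633334) − 0.25·ln(0.400000) = −0.5·(-0.456757) − 0.25·(-0.916291) = 0.4575.

0.4575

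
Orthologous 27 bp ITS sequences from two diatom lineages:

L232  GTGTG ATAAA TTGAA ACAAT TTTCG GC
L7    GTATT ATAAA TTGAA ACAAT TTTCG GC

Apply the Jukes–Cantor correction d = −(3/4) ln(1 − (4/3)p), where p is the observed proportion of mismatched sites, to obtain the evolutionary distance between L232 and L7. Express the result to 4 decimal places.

Mismatches occur at site 3 (G/A), site 5 (G/T).
p = 2/27 = 0.074074.
d = −0.75 · ln(1 − (4/3)·0.074074) = −0.75 · ln(0.901235) = −0.75 · (-0.103989) = 0.0780.

0.0780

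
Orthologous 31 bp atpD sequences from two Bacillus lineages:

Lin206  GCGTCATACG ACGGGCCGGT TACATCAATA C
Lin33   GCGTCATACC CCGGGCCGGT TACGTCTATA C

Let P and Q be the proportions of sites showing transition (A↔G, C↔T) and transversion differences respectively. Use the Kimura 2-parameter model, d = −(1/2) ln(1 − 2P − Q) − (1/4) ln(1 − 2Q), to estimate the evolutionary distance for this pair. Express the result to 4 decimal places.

0.1417

Mismatches occur at site 10 (G→C, transversion), site 11 (A→C, transversion), site 24 (A→G, transition), site 27 (A→T, transversion).
Of the 4 differences, 1 transition and 3 transversions over 31 sites: P = 1/31 = 0.032258, Q = 3/31 = 0.096774.
d = −0.5·ln(0.838710) − 0.25·ln(0.806452) = −0.5·(-0.175890) − 0.25·(-0.215111) = 0.1417.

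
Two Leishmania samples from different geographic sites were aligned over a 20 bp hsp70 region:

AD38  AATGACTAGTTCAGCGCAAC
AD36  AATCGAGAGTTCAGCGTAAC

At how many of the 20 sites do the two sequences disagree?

5

The sequences differ at positions 4 (G/C), 5 (A/G), 6 (C/A), 7 (T/G), 17 (C/T).
That gives 5 mismatches out of 20 aligned sites, so the Hamming distance is 5.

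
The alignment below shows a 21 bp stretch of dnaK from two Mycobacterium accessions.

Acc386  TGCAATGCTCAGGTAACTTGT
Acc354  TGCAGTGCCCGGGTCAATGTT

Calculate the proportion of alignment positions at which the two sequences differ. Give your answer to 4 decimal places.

0.3333

The sequences differ at positions 5 (A/G), 9 (T/C), 11 (A/G), 15 (A/C), 17 (C/A), 19 (T/G), 20 (G/T).
There are 7 differences over 21 sites, so p = 7/21 = 0.3333.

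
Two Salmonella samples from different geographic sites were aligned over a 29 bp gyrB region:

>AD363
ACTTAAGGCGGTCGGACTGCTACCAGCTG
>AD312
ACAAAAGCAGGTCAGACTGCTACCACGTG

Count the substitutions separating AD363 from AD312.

7

Differing sites — 3:T/A; 4:T/A; 8:G/C; 9:C/A; 14:G/A; 26:G/C; 27:C/G.
That gives 7 mismatches out of 29 aligned sites, so the Hamming distance is 7.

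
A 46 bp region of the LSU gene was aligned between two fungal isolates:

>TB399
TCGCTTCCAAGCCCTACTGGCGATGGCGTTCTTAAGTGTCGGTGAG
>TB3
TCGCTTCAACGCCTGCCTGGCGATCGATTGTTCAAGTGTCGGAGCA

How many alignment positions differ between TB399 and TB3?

14

Mismatches occur at site 8 (C/A), site 10 (A/C), site 14 (C/T), site 15 (T/G), site 16 (A/C), site 25 (G/C), site 27 (C/A), site 28 (G/T), site 30 (T/G), site 31 (C/T), site 33 (T/C), site 43 (T/A), site 45 (A/C), site 46 (G/A).
That gives 14 mismatches out of 46 aligned sites, so the Hamming distance is 14.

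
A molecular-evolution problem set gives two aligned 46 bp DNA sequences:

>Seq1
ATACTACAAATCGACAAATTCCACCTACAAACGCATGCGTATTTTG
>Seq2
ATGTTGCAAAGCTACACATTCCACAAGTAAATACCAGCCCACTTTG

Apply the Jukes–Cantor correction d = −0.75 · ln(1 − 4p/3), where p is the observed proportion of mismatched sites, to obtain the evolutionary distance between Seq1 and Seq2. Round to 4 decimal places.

Mismatches occur at site 3 (A/G), site 4 (C/T), site 6 (A/G), site 11 (T/G), site 13 (G/T), site 17 (A/C), site 25 (C/A), site 26 (T/A), site 27 (A/G), site 28 (C/T), site 32 (C/T), site 33 (G/A), site 35 (A/C), site 36 (T/A), site 39 (G/C), site 40 (T/C), site 42 (T/C).
p = 17/46 = 0.369565.
d = −0.75 · ln(1 − (4/3)·0.369565) = −0.75 · ln(0.507247) = −0.75 · (-0.678757) = 0.5091.

0.5091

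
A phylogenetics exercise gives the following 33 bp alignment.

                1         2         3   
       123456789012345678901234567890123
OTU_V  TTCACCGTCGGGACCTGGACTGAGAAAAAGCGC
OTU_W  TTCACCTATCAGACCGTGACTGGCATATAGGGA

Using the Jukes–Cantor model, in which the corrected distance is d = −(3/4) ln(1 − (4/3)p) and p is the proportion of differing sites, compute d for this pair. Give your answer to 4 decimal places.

The sequences differ at positions 7 (G/T), 8 (T/A), 9 (C/T), 10 (G/C), 11 (G/A), 16 (T/G), 17 (G/T), 23 (A/G), 24 (G/C), 26 (A/T), 28 (A/T), 31 (C/G), 33 (C/A).
p = 13/33 = 0.393939.
d = −0.75 · ln(1 − (4/3)·0.393939) = −0.75 · ln(0.474748) = −0.75 · (-0.744971) = 0.5587.

0.5587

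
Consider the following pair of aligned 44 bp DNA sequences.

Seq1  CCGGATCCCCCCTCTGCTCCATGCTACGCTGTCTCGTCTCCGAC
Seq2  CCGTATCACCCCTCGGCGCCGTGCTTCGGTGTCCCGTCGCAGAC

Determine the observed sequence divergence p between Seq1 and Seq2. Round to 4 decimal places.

0.2273

Mismatches occur at site 4 (G↔T), site 8 (C↔A), site 15 (T↔G), site 18 (T↔G), site 21 (A↔G), site 26 (A↔T), site 29 (C↔G), site 34 (T↔C), site 39 (T↔G), site 41 (C↔A).
There are 10 differences over 44 sites, so p = 10/44 = 0.2273.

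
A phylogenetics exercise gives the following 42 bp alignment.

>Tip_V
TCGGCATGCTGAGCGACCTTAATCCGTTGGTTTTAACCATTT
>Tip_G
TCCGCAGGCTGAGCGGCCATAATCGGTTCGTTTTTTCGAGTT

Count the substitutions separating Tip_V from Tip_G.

Differing sites — 3:G/C; 7:T/G; 16:A/G; 19:T/A; 25:C/G; 29:G/C; 35:A/T; 36:A/T; 38:C/G; 40:T/G.
That gives 10 mismatches out of 42 aligned sites, so the Hamming distance is 10.

10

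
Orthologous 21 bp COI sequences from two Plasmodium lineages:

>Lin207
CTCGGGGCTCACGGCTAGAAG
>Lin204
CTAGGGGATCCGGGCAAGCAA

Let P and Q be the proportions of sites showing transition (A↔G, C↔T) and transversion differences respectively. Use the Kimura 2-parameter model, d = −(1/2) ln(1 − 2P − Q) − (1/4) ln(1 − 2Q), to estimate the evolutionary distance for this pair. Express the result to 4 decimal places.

0.4516

The sequences differ at positions 3 (C/A, transversion), 8 (C/A, transversion), 11 (A/C, transversion), 12 (C/G, transversion), 16 (T/A, transversion), 19 (A/C, transversion), 21 (G/A, transition).
Of the 7 differences, 1 transition and 6 transversions over 21 sites: P = 1/21 = 0.047619, Q = 6/21 = 0.285714.
d = −0.5·ln(0.619048) − 0.25·ln(0.428572) = −0.5·(-0.479572) − 0.25·(-0.847297) = 0.4516.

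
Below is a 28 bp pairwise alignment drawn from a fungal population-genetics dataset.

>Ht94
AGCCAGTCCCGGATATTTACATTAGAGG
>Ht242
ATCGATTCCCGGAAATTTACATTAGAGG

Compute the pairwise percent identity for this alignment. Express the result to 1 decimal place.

Differing sites — 2:G/T; 4:C/G; 6:G/T; 14:T/A.
24 of the 28 sites match, so the percent identity is 24/28 × 100 = 85.7%.

85.7%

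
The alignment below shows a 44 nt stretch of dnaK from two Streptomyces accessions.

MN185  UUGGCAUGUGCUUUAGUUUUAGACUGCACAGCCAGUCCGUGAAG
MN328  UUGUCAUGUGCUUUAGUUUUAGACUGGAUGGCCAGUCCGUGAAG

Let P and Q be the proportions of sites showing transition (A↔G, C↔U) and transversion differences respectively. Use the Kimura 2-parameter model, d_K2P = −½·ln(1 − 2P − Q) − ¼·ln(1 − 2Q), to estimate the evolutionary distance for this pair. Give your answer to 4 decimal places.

0.0971

The sequences differ at positions 4 (G/U, transversion), 27 (C/G, transversion), 29 (C/U, transition), 30 (A/G, transition).
Of the 4 differences, 2 transitions and 2 transversions over 44 sites: P = 2/44 = 0.045455, Q = 2/44 = 0.045455.
d = −0.5·ln(0.863635) − 0.25·ln(0.909090) = −0.5·(-0.146605) − 0.25·(-0.095311) = 0.0971.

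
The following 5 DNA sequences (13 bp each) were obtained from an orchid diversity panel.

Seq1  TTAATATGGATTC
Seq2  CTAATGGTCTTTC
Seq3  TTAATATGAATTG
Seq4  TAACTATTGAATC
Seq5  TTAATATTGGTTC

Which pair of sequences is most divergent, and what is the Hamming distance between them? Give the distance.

8

Pairwise Hamming distances:
  Seq1 vs Seq2: 6
  Seq1 vs Seq3: 2
  Seq1 vs Seq4: 4
  Seq1 vs Seq5: 2
  Seq2 vs Seq3: 7
  Seq2 vs Seq4: 8
  Seq2 vs Seq5: 5
  Seq3 vs Seq4: 6
  Seq3 vs Seq5: 4
  Seq4 vs Seq5: 4
The largest is 8, between Seq2 and Seq4.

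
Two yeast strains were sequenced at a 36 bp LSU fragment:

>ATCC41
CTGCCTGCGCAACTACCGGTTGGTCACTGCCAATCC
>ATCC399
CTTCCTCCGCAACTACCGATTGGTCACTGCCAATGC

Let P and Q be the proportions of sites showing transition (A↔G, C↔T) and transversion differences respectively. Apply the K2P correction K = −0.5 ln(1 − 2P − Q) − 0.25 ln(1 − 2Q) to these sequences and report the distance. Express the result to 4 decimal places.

The sequences differ at positions 3 (G/T, transversion), 7 (G/C, transversion), 19 (G/A, transition), 35 (C/G, transversion).
Of the 4 differences, 1 transition and 3 transversions over 36 sites: P = 1/36 = 0.027778, Q = 3/36 = 0.083333.
d = −0.5·ln(0.861111) − 0.25·ln(0.833334) = −0.5·(-0.149532) − 0.25·(-0.182321) = 0.1203.

0.1203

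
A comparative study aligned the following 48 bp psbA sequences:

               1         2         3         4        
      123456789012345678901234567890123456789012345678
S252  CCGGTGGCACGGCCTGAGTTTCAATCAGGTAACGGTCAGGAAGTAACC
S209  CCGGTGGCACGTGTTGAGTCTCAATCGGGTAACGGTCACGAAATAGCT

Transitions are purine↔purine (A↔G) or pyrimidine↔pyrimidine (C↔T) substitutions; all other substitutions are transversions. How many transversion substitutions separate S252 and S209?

Differing sites — 12:G/T (Tv); 13:C/G (Tv); 14:C/T (Ti); 20:T/C (Ti); 27:A/G (Ti); 39:G/C (Tv); 43:G/A (Ti); 46:A/G (Ti); 48:C/T (Ti).
Of the 9 differences, 6 transitions and 3 transversions, so the answer is 3.

3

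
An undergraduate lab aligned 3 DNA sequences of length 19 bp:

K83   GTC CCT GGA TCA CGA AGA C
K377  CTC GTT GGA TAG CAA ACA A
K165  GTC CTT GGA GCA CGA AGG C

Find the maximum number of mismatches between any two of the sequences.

Pairwise Hamming distances:
  K83 vs K377: 8
  K83 vs K165: 3
  K377 vs K165: 9
The largest is 9, between K377 and K165.

9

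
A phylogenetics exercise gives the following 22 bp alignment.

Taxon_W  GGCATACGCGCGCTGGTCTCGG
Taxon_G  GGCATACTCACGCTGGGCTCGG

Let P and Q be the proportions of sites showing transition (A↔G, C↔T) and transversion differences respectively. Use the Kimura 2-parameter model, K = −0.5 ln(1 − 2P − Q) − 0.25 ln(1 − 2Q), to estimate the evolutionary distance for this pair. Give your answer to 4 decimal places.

The sequences differ at positions 8 (G/T, transversion), 10 (G/A, transition), 17 (T/G, transversion).
Of the 3 differences, 1 transition and 2 transversions over 22 sites: P = 1/22 = 0.045455, Q = 2/22 = 0.090909.
d = −0.5·ln(0.818181) − 0.25·ln(0.818182) = −0.5·(-0.200672) − 0.25·(-0.200670) = 0.1505.

0.1505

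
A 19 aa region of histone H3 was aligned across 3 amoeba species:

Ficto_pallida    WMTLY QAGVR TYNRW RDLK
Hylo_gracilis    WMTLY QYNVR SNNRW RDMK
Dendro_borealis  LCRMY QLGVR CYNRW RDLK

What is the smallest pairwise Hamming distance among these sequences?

5

Pairwise Hamming distances:
  Ficto_pallida vs Hylo_gracilis: 5
  Ficto_pallida vs Dendro_borealis: 6
  Hylo_gracilis vs Dendro_borealis: 9
The smallest is 5, between Ficto_pallida and Hylo_gracilis.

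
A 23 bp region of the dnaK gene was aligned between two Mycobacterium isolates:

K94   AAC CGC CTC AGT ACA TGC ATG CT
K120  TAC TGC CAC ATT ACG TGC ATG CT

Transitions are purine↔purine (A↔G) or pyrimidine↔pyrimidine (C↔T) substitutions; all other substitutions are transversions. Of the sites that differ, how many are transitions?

2

Mismatches occur at site 1 (A↔T, transversion), site 4 (C↔T, transition), site 8 (T↔A, transversion), site 11 (G↔T, transversion), site 15 (A↔G, transition).
Of the 5 differences, 2 transitions and 3 transversions, so the answer is 2.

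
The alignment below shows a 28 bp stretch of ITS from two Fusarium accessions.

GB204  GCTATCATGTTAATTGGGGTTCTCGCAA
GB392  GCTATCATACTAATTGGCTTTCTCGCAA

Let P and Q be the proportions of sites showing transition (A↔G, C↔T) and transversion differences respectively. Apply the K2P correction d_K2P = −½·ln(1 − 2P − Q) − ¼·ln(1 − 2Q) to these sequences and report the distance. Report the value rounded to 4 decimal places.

The sequences differ at positions 9 (G/A, transition), 10 (T/C, transition), 18 (G/C, transversion), 19 (G/T, transversion).
Of the 4 differences, 2 transitions and 2 transversions over 28 sites: P = 2/28 = 0.071429, Q = 2/28 = 0.071429.
d = −0.5·ln(0.785713) − 0.25·ln(0.857142) = −0.5·(-0.241164) − 0.25·(-0.154152) = 0.1591.

0.1591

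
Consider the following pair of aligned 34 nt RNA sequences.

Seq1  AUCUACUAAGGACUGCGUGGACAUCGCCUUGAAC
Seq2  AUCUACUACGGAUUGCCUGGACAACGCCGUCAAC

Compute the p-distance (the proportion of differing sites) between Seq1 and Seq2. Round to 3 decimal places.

0.176

The sequences differ at positions 9 (A/C), 13 (C/U), 17 (G/C), 24 (U/A), 29 (U/G), 31 (G/C).
There are 6 differences over 34 sites, so p = 6/34 = 0.176.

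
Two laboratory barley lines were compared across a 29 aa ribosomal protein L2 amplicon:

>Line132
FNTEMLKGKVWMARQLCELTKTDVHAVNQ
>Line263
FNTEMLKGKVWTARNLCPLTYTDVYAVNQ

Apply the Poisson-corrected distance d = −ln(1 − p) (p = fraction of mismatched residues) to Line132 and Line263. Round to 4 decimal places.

The sequences differ at positions 12 (M/T), 15 (Q/N), 18 (E/P), 21 (K/Y), 25 (H/Y).
p = 5/29 = 0.172414.
d = −ln(1 − 0.172414) = −ln(0.827586) = 0.1892.

0.1892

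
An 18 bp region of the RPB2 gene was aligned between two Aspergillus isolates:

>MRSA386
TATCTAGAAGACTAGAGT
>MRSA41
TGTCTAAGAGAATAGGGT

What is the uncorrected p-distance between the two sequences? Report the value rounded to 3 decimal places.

Differing sites — 2:A/G; 7:G/A; 8:A/G; 12:C/A; 16:A/G.
There are 5 differences over 18 sites, so p = 5/18 = 0.278.

0.278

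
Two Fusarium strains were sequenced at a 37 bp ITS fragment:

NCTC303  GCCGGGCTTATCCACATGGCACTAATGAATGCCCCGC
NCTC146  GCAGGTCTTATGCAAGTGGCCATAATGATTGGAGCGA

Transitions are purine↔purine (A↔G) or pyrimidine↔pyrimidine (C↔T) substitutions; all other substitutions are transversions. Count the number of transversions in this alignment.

Mismatches occur at site 3 (C↔A, transversion), site 6 (G↔T, transversion), site 12 (C↔G, transversion), site 15 (C↔A, transversion), site 16 (A↔G, transition), site 21 (A↔C, transversion), site 22 (C↔A, transversion), site 29 (A↔T, transversion), site 32 (C↔G, transversion), site 33 (C↔A, transversion), site 34 (C↔G, transversion), site 37 (C↔A, transversion).
Of the 12 differences, 1 transition and 11 transversions, so the answer is 11.

11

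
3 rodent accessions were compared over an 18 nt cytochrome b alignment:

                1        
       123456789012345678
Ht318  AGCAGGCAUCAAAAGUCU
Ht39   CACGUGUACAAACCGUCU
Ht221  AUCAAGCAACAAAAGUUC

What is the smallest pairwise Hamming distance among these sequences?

5

Pairwise Hamming distances:
  Ht318 vs Ht39: 9
  Ht318 vs Ht221: 5
  Ht39 vs Ht221: 11
The smallest is 5, between Ht318 and Ht221.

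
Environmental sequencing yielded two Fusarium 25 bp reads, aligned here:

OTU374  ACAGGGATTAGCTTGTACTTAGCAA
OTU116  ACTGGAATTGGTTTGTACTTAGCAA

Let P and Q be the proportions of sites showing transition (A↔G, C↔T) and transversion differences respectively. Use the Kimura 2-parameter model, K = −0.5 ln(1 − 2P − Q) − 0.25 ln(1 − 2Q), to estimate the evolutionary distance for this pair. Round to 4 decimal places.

0.1851

Differing sites — 3:A/T (Tv); 6:G/A (Ti); 10:A/G (Ti); 12:C/T (Ti).
Of the 4 differences, 3 transitions and 1 transversion over 25 sites: P = 3/25 = 0.120000, Q = 1/25 = 0.040000.
d = −0.5·ln(0.720000) − 0.25·ln(0.920000) = −0.5·(-0.328504) − 0.25·(-0.083382) = 0.1851.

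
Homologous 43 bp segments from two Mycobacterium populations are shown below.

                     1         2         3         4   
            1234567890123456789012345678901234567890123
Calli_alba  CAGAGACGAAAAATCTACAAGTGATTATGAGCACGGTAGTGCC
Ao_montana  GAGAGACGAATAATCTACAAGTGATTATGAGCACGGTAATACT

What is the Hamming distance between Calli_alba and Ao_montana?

5

Differing sites — 1:C/G; 11:A/T; 39:G/A; 41:G/A; 43:C/T.
That gives 5 mismatches out of 43 aligned sites, so the Hamming distance is 5.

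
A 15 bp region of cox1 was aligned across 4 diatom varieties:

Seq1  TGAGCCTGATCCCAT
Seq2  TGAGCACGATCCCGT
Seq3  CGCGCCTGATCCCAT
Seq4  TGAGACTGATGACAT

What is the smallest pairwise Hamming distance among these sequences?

Pairwise Hamming distances:
  Seq1 vs Seq2: 3
  Seq1 vs Seq3: 2
  Seq1 vs Seq4: 3
  Seq2 vs Seq3: 5
  Seq2 vs Seq4: 6
  Seq3 vs Seq4: 5
The smallest is 2, between Seq1 and Seq3.

2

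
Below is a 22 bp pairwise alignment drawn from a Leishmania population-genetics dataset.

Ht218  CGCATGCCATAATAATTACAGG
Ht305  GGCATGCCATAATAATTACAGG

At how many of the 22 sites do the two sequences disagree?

The sequences differ at position 1 (C/G).
That gives 1 mismatch out of 22 aligned sites, so the Hamming distance is 1.

1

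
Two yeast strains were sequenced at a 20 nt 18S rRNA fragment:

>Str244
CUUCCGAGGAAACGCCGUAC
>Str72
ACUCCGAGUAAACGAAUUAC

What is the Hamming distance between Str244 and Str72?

Differing sites — 1:C/A; 2:U/C; 9:G/U; 15:C/A; 16:C/A; 17:G/U.
That gives 6 mismatches out of 20 aligned sites, so the Hamming distance is 6.

6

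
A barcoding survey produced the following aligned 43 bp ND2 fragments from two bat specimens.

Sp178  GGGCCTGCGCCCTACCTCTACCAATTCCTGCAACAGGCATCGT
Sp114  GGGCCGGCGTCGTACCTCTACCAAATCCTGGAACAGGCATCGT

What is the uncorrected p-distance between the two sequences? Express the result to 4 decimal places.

Differing sites — 6:T/G; 10:C/T; 12:C/G; 25:T/A; 31:C/G.
There are 5 differences over 43 sites, so p = 5/43 = 0.1163.

0.1163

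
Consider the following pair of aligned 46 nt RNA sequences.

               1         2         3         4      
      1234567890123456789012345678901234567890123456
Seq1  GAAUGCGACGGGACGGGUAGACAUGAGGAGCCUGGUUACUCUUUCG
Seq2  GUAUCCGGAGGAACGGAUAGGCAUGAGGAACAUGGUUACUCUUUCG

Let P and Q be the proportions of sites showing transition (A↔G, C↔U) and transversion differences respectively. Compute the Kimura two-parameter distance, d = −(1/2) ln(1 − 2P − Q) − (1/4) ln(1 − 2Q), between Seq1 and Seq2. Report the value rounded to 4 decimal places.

The sequences differ at positions 2 (A/U, transversion), 5 (G/C, transversion), 8 (A/G, transition), 9 (C/A, transversion), 12 (G/A, transition), 17 (G/A, transition), 21 (A/G, transition), 30 (G/A, transition), 32 (C/A, transversion).
Of the 9 differences, 5 transitions and 4 transversions over 46 sites: P = 5/46 = 0.108696, Q = 4/46 = 0.086957.
d = −0.5·ln(0.695651) − 0.25·ln(0.826086) = −0.5·(-0.362907) − 0.25·(-0.191056) = 0.2292.

0.2292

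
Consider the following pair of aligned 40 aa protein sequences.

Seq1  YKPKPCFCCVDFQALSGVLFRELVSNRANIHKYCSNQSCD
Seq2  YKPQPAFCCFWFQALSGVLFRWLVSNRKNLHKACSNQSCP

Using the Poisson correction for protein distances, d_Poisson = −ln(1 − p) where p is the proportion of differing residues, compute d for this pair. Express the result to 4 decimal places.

0.2549

Mismatches occur at site 4 (K/Q), site 6 (C/A), site 10 (V/F), site 11 (D/W), site 22 (E/W), site 28 (A/K), site 30 (I/L), site 33 (Y/A), site 40 (D/P).
p = 9/40 = 0.225000.
d = −ln(1 − 0.225000) = −ln(0.775000) = 0.2549.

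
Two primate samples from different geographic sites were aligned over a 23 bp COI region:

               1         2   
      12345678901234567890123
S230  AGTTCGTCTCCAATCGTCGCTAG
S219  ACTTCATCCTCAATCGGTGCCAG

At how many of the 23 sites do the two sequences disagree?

7

Mismatches occur at site 2 (G↔C), site 6 (G↔A), site 9 (T↔C), site 10 (C↔T), site 17 (T↔G), site 18 (C↔T), site 21 (T↔C).
That gives 7 mismatches out of 23 aligned sites, so the Hamming distance is 7.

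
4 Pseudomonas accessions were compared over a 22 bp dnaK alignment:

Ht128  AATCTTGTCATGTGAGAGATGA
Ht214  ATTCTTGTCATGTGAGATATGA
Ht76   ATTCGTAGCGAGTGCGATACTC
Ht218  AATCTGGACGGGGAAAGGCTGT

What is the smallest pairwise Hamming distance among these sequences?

Pairwise Hamming distances:
  Ht128 vs Ht214: 2
  Ht128 vs Ht76: 11
  Ht128 vs Ht218: 10
  Ht214 vs Ht76: 9
  Ht214 vs Ht218: 12
  Ht76 vs Ht218: 16
The smallest is 2, between Ht128 and Ht214.

2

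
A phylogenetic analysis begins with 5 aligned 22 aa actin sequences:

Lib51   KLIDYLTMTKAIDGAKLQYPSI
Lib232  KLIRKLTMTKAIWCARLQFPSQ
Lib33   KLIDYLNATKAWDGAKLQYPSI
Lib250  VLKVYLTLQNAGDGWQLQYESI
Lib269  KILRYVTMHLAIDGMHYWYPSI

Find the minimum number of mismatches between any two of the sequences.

Pairwise Hamming distances:
  Lib51 vs Lib232: 7
  Lib51 vs Lib33: 3
  Lib51 vs Lib250: 10
  Lib51 vs Lib269: 10
  Lib232 vs Lib33: 10
  Lib232 vs Lib250: 15
  Lib232 vs Lib269: 14
  Lib33 vs Lib250: 11
  Lib33 vs Lib269: 13
  Lib250 vs Lib269: 14
The smallest is 3, between Lib51 and Lib33.

3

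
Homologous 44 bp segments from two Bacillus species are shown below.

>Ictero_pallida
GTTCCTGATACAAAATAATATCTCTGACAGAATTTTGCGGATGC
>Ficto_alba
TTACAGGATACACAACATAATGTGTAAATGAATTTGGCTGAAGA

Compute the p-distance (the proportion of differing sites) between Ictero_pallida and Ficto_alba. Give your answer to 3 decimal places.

Mismatches occur at site 1 (G↔T), site 3 (T↔A), site 5 (C↔A), site 6 (T↔G), site 13 (A↔C), site 16 (T↔C), site 18 (A↔T), site 19 (T↔A), site 22 (C↔G), site 24 (C↔G), site 26 (G↔A), site 28 (C↔A), site 29 (A↔T), site 36 (T↔G), site 39 (G↔T), site 42 (T↔A), site 44 (C↔A).
There are 17 differences over 44 sites, so p = 17/44 = 0.386.

0.386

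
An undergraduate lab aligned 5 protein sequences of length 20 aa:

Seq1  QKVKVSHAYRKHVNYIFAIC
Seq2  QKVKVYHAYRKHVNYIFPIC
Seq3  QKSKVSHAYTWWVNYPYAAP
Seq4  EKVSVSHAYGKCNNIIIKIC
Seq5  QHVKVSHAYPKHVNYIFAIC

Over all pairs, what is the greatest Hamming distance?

13

Pairwise Hamming distances:
  Seq1 vs Seq2: 2
  Seq1 vs Seq3: 8
  Seq1 vs Seq4: 8
  Seq1 vs Seq5: 2
  Seq2 vs Seq3: 10
  Seq2 vs Seq4: 9
  Seq2 vs Seq5: 4
  Seq3 vs Seq4: 13
  Seq3 vs Seq5: 9
  Seq4 vs Seq5: 9
The largest is 13, between Seq3 and Seq4.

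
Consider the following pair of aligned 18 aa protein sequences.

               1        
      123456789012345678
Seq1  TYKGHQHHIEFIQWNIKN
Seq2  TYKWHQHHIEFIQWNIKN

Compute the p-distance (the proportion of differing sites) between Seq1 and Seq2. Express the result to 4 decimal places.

Differing sites — 4:G/W.
There are 1 differences over 18 sites, so p = 1/18 = 0.0556.

0.0556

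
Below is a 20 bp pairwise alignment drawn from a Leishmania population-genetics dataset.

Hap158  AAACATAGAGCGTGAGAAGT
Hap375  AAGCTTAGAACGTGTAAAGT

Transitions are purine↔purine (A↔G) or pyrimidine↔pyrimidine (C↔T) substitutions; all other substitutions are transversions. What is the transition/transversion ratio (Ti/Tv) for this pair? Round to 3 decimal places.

Mismatches occur at site 3 (A/G, transition), site 5 (A/T, transversion), site 10 (G/A, transition), site 15 (A/T, transversion), site 16 (G/A, transition).
Of the 5 differences, 3 transitions and 2 transversions, so Ti/Tv = 3/2 = 1.500.

1.500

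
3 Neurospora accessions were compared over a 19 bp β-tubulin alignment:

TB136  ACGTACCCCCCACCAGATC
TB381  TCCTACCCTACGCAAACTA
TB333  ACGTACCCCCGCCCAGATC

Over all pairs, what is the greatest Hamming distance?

10

Pairwise Hamming distances:
  TB136 vs TB381: 9
  TB136 vs TB333: 2
  TB381 vs TB333: 10
The largest is 10, between TB381 and TB333.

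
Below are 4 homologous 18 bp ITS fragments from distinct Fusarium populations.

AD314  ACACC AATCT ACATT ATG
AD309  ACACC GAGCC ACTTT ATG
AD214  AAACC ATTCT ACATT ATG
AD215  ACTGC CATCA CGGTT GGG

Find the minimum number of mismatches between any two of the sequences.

2

Pairwise Hamming distances:
  AD314 vs AD309: 4
  AD314 vs AD214: 2
  AD314 vs AD215: 9
  AD309 vs AD214: 6
  AD309 vs AD215: 10
  AD214 vs AD215: 11
The smallest is 2, between AD314 and AD214.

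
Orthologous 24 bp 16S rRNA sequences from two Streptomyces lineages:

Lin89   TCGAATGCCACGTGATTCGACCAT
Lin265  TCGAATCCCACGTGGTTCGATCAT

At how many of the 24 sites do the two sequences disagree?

3

Mismatches occur at site 7 (G→C), site 15 (A→G), site 21 (C→T).
That gives 3 mismatches out of 24 aligned sites, so the Hamming distance is 3.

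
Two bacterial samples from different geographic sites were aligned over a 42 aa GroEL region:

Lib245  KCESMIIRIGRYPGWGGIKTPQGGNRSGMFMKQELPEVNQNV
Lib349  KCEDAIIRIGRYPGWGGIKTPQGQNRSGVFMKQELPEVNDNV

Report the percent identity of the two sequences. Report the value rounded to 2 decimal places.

88.10%

The sequences differ at positions 4 (S/D), 5 (M/A), 24 (G/Q), 29 (M/V), 40 (Q/D).
37 of the 42 sites match, so the percent identity is 37/42 × 100 = 88.10%.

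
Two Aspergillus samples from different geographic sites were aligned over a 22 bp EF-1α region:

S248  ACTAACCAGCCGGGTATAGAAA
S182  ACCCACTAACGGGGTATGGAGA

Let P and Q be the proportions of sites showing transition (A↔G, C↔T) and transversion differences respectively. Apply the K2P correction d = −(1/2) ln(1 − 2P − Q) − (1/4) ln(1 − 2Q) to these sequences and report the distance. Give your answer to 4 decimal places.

Differing sites — 3:T/C (Ti); 4:A/C (Tv); 7:C/T (Ti); 9:G/A (Ti); 11:C/G (Tv); 18:A/G (Ti); 21:A/G (Ti).
Of the 7 differences, 5 transitions and 2 transversions over 22 sites: P = 5/22 = 0.227273, Q = 2/22 = 0.090909.
d = −0.5·ln(0.454545) − 0.25·ln(0.818182) = −0.5·(-0.788458) − 0.25·(-0.200670) = 0.4444.

0.4444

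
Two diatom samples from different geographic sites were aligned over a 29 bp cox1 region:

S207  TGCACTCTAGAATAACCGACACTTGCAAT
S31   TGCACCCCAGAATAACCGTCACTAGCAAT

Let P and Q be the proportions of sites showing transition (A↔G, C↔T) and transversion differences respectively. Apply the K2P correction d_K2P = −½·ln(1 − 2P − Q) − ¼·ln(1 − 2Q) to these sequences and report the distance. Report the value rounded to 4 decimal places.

0.1530

Mismatches occur at site 6 (T↔C, transition), site 8 (T↔C, transition), site 19 (A↔T, transversion), site 24 (T↔A, transversion).
Of the 4 differences, 2 transitions and 2 transversions over 29 sites: P = 2/29 = 0.068966, Q = 2/29 = 0.068966.
d = −0.5·ln(0.793102) − 0.25·ln(0.862068) = −0.5·(-0.231803) − 0.25·(-0.148421) = 0.1530.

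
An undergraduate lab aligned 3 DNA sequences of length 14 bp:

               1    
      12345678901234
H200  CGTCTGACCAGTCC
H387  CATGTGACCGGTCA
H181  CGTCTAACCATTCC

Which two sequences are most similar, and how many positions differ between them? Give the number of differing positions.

Pairwise Hamming distances:
  H200 vs H387: 4
  H200 vs H181: 2
  H387 vs H181: 6
The smallest is 2, between H200 and H181.

2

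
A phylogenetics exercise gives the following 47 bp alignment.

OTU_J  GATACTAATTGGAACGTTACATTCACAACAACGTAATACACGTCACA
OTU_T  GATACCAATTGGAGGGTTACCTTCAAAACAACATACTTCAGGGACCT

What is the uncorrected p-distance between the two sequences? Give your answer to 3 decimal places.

0.277

Mismatches occur at site 6 (T↔C), site 14 (A↔G), site 15 (C↔G), site 21 (A↔C), site 26 (C↔A), site 33 (G↔A), site 36 (A↔C), site 38 (A↔T), site 41 (C↔G), site 43 (T↔G), site 44 (C↔A), site 45 (A↔C), site 47 (A↔T).
There are 13 differences over 47 sites, so p = 13/47 = 0.277.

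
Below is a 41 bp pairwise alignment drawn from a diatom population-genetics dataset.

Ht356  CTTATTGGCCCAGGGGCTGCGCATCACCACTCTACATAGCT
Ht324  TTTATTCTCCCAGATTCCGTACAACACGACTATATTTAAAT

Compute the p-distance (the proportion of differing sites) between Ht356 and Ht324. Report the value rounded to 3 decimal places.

Mismatches occur at site 1 (C↔T), site 7 (G↔C), site 8 (G↔T), site 14 (G↔A), site 15 (G↔T), site 16 (G↔T), site 18 (T↔C), site 20 (C↔T), site 21 (G↔A), site 24 (T↔A), site 28 (C↔G), site 32 (C↔A), site 35 (C↔T), site 36 (A↔T), site 39 (G↔A), site 40 (C↔A).
There are 16 differences over 41 sites, so p = 16/41 = 0.390.

0.390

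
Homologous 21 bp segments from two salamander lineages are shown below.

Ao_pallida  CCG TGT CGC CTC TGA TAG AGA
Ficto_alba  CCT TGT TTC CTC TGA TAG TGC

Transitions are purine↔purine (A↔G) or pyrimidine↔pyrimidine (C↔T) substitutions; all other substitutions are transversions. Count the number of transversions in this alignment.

The sequences differ at positions 3 (G/T, transversion), 7 (C/T, transition), 8 (G/T, transversion), 19 (A/T, transversion), 21 (A/C, transversion).
Of the 5 differences, 1 transition and 4 transversions, so the answer is 4.

4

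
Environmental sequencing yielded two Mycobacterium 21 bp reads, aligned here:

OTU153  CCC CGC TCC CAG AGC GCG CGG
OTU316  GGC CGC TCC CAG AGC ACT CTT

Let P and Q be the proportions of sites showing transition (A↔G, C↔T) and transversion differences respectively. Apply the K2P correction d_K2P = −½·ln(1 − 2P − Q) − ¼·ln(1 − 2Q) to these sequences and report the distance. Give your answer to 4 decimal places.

0.3644

The sequences differ at positions 1 (C/G, transversion), 2 (C/G, transversion), 16 (G/A, transition), 18 (G/T, transversion), 20 (G/T, transversion), 21 (G/T, transversion).
Of the 6 differences, 1 transition and 5 transversions over 21 sites: P = 1/21 = 0.047619, Q = 5/21 = 0.238095.
d = −0.5·ln(0.666667) − 0.25·ln(0.523810) = −0.5·(-0.405465) − 0.25·(-0.646626) = 0.3644.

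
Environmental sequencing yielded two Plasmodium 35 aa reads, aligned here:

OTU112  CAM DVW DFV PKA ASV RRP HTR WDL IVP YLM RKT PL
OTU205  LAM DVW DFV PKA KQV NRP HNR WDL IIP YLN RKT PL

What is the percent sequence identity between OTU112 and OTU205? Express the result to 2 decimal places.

Differing sites — 1:C/L; 13:A/K; 14:S/Q; 16:R/N; 20:T/N; 26:V/I; 30:M/N.
28 of the 35 sites match, so the percent identity is 28/35 × 100 = 80.00%.

80.00%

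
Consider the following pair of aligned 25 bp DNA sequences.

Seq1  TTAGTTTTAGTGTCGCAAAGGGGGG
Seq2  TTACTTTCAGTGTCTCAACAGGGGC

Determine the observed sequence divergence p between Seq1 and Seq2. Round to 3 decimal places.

0.240

The sequences differ at positions 4 (G/C), 8 (T/C), 15 (G/T), 19 (A/C), 20 (G/A), 25 (G/C).
There are 6 differences over 25 sites, so p = 6/25 = 0.240.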